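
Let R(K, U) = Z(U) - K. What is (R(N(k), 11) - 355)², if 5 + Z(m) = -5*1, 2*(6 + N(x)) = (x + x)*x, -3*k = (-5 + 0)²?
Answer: 14868736/81 ≈ 1.8356e+5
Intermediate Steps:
k = -25/3 (k = -(-5 + 0)²/3 = -⅓*(-5)² = -⅓*25 = -25/3 ≈ -8.3333)
N(x) = -6 + x² (N(x) = -6 + ((x + x)*x)/2 = -6 + ((2*x)*x)/2 = -6 + (2*x²)/2 = -6 + x²)
Z(m) = -10 (Z(m) = -5 - 5*1 = -5 - 5 = -10)
R(K, U) = -10 - K
(R(N(k), 11) - 355)² = ((-10 - (-6 + (-25/3)²)) - 355)² = ((-10 - (-6 + 625/9)) - 355)² = ((-10 - 1*571/9) - 355)² = ((-10 - 571/9) - 355)² = (-661/9 - 355)² = (-3856/9)² = 14868736/81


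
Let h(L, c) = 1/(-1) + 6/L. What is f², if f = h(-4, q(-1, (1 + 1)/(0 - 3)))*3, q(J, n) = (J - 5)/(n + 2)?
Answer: 225/4 ≈ 56.250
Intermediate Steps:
q(J, n) = (-5 + J)/(2 + n)
h(L, c) = -1 + 6/L (h(L, c) = 1*(-1) + 6/L = -1 + 6/L)
f = -15/2 (f = ((6 - 1*(-4))/(-4))*3 = -(6 + 4)/4*3 = -¼*10*3 = -5/2*3 = -15/2 ≈ -7.5000)
f² = (-15/2)² = 225/4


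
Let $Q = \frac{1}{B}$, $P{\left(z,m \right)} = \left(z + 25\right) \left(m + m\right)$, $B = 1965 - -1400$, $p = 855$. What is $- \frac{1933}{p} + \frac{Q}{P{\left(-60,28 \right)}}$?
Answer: $- \frac{2549781811}{1127813400} \approx -2.2608$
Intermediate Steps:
$B = 3365$ ($B = 1965 + 1400 = 3365$)
$P{\left(z,m \right)} = 2 m \left(25 + z\right)$ ($P{\left(z,m \right)} = \left(25 + z\right) 2 m = 2 m \left(25 + z\right)$)
$Q = \frac{1}{3365} \approx 0.00029718$
$- \frac{1933}{p} + \frac{Q}{P{\left(-60,28 \right)}} = - \frac{1933}{855} + \frac{1}{3365 \cdot 2 \cdot 28 \left(25 - 60\right)} = \left(-1933\right) \frac{1}{855} + \frac{1}{3365 \cdot 2 \cdot 28 \left(-35\right)} = - \frac{1933}{855} + \frac{1}{3365 \left(-1960\right)} = - \frac{1933}{855} + \frac{1}{3365} \left(- \frac{1}{1960}\right) = - \frac{1933}{855} - \frac{1}{6595400} = - \frac{2549781811}{1127813400}$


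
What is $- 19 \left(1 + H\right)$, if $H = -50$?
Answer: $931$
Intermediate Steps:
$- 19 \left(1 + H\right) = - 19 \left(1 - 50\right) = \left(-19\right) \left(-49\right) = 931$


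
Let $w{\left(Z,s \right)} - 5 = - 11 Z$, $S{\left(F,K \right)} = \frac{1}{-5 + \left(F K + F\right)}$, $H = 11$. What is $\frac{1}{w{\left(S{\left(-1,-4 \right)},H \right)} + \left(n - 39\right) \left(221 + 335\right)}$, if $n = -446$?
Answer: $- \frac{2}{539299} \approx -3.7085 \cdot 10^{-6}$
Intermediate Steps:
$S{\left(F,K \right)} = \frac{1}{-5 + F + F K}$ ($S{\left(F,K \right)} = \frac{1}{-5 + \left(F + F K\right)} = \frac{1}{-5 + F + F K}$)
$w{\left(Z,s \right)} = 5 - 11 Z$
$\frac{1}{w{\left(S{\left(-1,-4 \right)},H \right)} + \left(n - 39\right) \left(221 + 335\right)} = \frac{1}{\left(5 - \frac{11}{-5 - 1 - -4}\right) + \left(-446 - 39\right) \left(221 + 335\right)} = \frac{1}{\left(5 - \frac{11}{-5 - 1 + 4}\right) - 269660} = \frac{1}{\left(5 - \frac{11}{-2}\right) - 269660} = \frac{1}{\left(5 - - \frac{11}{2}\right) - 269660} = \frac{1}{\left(5 + \frac{11}{2}\right) - 269660} = \frac{1}{\frac{21}{2} - 269660} = \frac{1}{- \frac{539299}{2}} = - \frac{2}{539299}$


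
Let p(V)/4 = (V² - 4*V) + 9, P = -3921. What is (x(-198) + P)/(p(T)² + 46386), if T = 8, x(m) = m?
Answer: -4119/73282 ≈ -0.056208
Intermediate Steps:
p(V) = 36 - 16*V + 4*V² (p(V) = 4*((V² - 4*V) + 9) = 4*(9 + V² - 4*V) = 36 - 16*V + 4*V²)
(x(-198) + P)/(p(T)² + 46386) = (-198 - 3921)/((36 - 16*8 + 4*8²)² + 46386) = -4119/((36 - 128 + 4*64)² + 46386) = -4119/((36 - 128 + 256)² + 46386) = -4119/(164² + 46386) = -4119/(26896 + 46386) = -4119/73282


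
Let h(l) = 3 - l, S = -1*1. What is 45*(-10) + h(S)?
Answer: -446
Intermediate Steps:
S = -1
45*(-10) + h(S) = 45*(-10) + (3 - 1*(-1)) = -450 + (3 + 1) = -450 + 4 = -446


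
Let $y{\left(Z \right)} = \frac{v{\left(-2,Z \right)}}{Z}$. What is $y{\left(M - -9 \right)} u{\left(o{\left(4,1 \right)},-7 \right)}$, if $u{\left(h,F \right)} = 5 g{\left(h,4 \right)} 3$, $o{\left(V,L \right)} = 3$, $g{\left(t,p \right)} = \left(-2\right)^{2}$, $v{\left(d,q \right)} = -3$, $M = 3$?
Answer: $-15$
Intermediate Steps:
$g{\left(t,p \right)} = 4$
$u{\left(h,F \right)} = 60$ ($u{\left(h,F \right)} = 5 \cdot 4 \cdot 3 = 20 \cdot 3 = 60$)
$y{\left(Z \right)} = - \frac{3}{Z}$
$y{\left(M - -9 \right)} u{\left(o{\left(4,1 \right)},-7 \right)} = - \frac{3}{3 - -9} \cdot 60 = - \frac{3}{3 + 9} \cdot 60 = - \frac{3}{12} \cdot 60 = \left(-3\right) \frac{1}{12} \cdot 60 = \left(- \frac{1}{4}\right) 60 = -15$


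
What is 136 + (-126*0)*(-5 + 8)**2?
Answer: 136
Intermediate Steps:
136 + (-126*0)*(-5 + 8)**2 = 136 - 42*0*3**2 = 136 + 0*9 = 136 + 0 = 136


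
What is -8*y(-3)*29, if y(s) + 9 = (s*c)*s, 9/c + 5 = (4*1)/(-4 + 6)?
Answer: 8352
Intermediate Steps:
c = -3 (c = 9/(-5 + (4*1)/(-4 + 6)) = 9/(-5 + 4/2) = 9/(-5 + 4*(1/2)) = 9/(-5 + 2) = 9/(-3) = 9*(-1/3) = -3)
y(s) = -9 - 3*s**2 (y(s) = -9 + (s*(-3))*s = -9 + (-3*s)*s = -9 - 3*s**2)
-8*y(-3)*29 = -8*(-9 - 3*(-3)**2)*29 = -8*(-9 - 3*9)*29 = -8*(-9 - 27)*29 = -8*(-36)*29 = 288*29 = 8352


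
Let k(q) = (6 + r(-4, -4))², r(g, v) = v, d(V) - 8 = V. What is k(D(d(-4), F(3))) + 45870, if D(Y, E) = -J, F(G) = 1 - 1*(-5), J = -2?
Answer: 45874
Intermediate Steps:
d(V) = 8 + V
F(G) = 6 (F(G) = 1 + 5 = 6)
D(Y, E) = 2 (D(Y, E) = -1*(-2) = 2)
k(q) = 4 (k(q) = (6 - 4)² = 2² = 4)
k(D(d(-4), F(3))) + 45870 = 4 + 45870 = 45874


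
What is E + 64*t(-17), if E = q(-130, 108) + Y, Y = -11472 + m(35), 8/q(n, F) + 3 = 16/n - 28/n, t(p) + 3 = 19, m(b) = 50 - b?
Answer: -1972357/189 ≈ -10436.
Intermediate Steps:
t(p) = 16 (t(p) = -3 + 19 = 16)
q(n, F) = 8/(-3 - 12/n) (q(n, F) = 8/(-3 + (16/n - 28/n)) = 8/(-3 - 12/n))
Y = -11457 (Y = -11472 + (50 - 1*35) = -11472 + (50 - 35) = -11472 + 15 = -11457)
E = -2165893/189 (E = -8*(-130)/(12 + 3*(-130)) - 11457 = -8*(-130)/(12 - 390) - 11457 = -8*(-130)/(-378) - 11457 = -8*(-130)*(-1/378) - 11457 = -520/189 - 11457 = -2165893/189 ≈ -11460.)
E + 64*t(-17) = -2165893/189 + 64*16 = -2165893/189 + 1024 = -1972357/189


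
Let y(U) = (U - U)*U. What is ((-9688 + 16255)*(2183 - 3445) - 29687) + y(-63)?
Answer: -8317241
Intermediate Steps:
y(U) = 0 (y(U) = 0*U = 0)
((-9688 + 16255)*(2183 - 3445) - 29687) + y(-63) = ((-9688 + 16255)*(2183 - 3445) - 29687) + 0 = (6567*(-1262) - 29687) + 0 = (-8287554 - 29687) + 0 = -8317241 + 0 = -8317241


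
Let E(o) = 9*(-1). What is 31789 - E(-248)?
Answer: 31798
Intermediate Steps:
E(o) = -9
31789 - E(-248) = 31789 - 1*(-9) = 31789 + 9 = 31798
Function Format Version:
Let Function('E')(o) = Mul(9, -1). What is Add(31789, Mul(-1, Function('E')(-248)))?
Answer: 31798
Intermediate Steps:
Function('E')(o) = -9
Add(31789, Mul(-1, Function('E')(-248))) = Add(31789, Mul(-1, -9)) = Add(31789, 9) = 31798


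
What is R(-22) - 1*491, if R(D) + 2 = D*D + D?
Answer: -31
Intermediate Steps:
R(D) = -2 + D + D**2 (R(D) = -2 + (D*D + D) = -2 + (D**2 + D) = -2 + (D + D**2) = -2 + D + D**2)
R(-22) - 1*491 = (-2 - 22 + (-22)**2) - 1*491 = (-2 - 22 + 484) - 491 = 460 - 491 = -31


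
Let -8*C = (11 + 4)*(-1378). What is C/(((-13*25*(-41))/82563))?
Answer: 13127517/820 ≈ 16009.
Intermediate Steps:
C = 10335/4 (C = -(11 + 4)*(-1378)/8 = -15*(-1378)/8 = -⅛*(-20670) = 10335/4 ≈ 2583.8)
C/(((-13*25*(-41))/82563)) = 10335/(4*(((-13*25*(-41))/82563))) = 10335/(4*((-325*(-41)*(1/82563)))) = 10335/(4*((13325*(1/82563)))) = 10335/(4*(1025/6351)) = (10335/4)*(6351/1025) = 13127517/820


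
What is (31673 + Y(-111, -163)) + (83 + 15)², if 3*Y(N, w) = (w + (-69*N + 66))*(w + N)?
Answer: -1948157/3 ≈ -6.4939e+5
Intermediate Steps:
Y(N, w) = (N + w)*(66 + w - 69*N)/3 (Y(N, w) = ((w + (-69*N + 66))*(w + N))/3 = ((w + (66 - 69*N))*(N + w))/3 = ((66 + w - 69*N)*(N + w))/3 = ((N + w)*(66 + w - 69*N))/3 = (N + w)*(66 + w - 69*N)/3)
(31673 + Y(-111, -163)) + (83 + 15)² = (31673 + (-23*(-111)² + 22*(-111) + 22*(-163) + (⅓)*(-163)² - 68/3*(-111)*(-163))) + (83 + 15)² = (31673 + (-23*12321 - 2442 - 3586 + (⅓)*26569 - 410108)) + 98² = (31673 + (-283383 - 2442 - 3586 + 26569/3 - 410108)) + 9604 = (31673 - 2071988/3) + 9604 = -1976969/3 + 9604 = -1948157/3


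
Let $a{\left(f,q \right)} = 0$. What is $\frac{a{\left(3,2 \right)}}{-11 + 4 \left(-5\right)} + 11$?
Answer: $11$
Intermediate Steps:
$\frac{a{\left(3,2 \right)}}{-11 + 4 \left(-5\right)} + 11 = \frac{1}{-11 + 4 \left(-5\right)} 0 + 11 = \frac{1}{-11 - 20} \cdot 0 + 11 = \frac{1}{-31} \cdot 0 + 11 = \left(- \frac{1}{31}\right) 0 + 11 = 0 + 11 = 11$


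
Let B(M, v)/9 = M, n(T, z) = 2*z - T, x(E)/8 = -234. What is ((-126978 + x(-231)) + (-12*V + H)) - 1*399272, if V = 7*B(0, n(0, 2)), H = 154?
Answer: -527968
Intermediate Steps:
x(E) = -1872 (x(E) = 8*(-234) = -1872)
n(T, z) = -T + 2*z
B(M, v) = 9*M
V = 0 (V = 7*(9*0) = 7*0 = 0)
((-126978 + x(-231)) + (-12*V + H)) - 1*399272 = ((-126978 - 1872) + (-12*0 + 154)) - 1*399272 = (-128850 + (0 + 154)) - 399272 = (-128850 + 154) - 399272 = -128696 - 399272 = -527968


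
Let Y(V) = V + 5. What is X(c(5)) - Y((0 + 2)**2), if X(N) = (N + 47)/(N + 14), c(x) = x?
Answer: -119/19 ≈ -6.2632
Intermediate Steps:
X(N) = (47 + N)/(14 + N)
Y(V) = 5 + V
X(c(5)) - Y((0 + 2)**2) = (47 + 5)/(14 + 5) - (5 + (0 + 2)**2) = 52/19 - (5 + 2**2) = (1/19)*52 - (5 + 4) = 52/19 - 1*9 = 52/19 - 9 = -119/19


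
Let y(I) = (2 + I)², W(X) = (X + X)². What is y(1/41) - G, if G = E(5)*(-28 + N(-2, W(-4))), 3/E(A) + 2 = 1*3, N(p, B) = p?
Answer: 158179/1681 ≈ 94.098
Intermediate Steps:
W(X) = 4*X² (W(X) = (2*X)² = 4*X²)
E(A) = 3 (E(A) = 3/(-2 + 1*3) = 3/(-2 + 3) = 3/1 = 3*1 = 3)
G = -90 (G = 3*(-28 - 2) = 3*(-30) = -90)
y(1/41) - G = (2 + 1/41)² - 1*(-90) = (2 + 1/41)² + 90 = (83/41)² + 90 = 6889/1681 + 90 = 158179/1681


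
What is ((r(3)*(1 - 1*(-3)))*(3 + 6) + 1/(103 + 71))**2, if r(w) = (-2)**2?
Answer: 627853249/30276 ≈ 20738.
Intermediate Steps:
r(w) = 4
((r(3)*(1 - 1*(-3)))*(3 + 6) + 1/(103 + 71))**2 = ((4*(1 - 1*(-3)))*(3 + 6) + 1/(103 + 71))**2 = ((4*(1 + 3))*9 + 1/174)**2 = ((4*4)*9 + 1/174)**2 = (16*9 + 1/174)**2 = (144 + 1/174)**2 = (25057/174)**2 = 627853249/30276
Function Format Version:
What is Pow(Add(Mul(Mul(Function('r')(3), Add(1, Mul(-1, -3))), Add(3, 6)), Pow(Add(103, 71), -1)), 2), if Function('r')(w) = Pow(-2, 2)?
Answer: Rational(627853249, 30276) ≈ 20738.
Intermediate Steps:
Function('r')(w) = 4
Pow(Add(Mul(Mul(Function('r')(3), Add(1, Mul(-1, -3))), Add(3, 6)), Pow(Add(103, 71), -1)), 2) = Pow(Add(Mul(Mul(4, Add(1, Mul(-1, -3))), Add(3, 6)), Pow(Add(103, 71), -1)), 2) = Pow(Add(Mul(Mul(4, Add(1, 3)), 9), Pow(174, -1)), 2) = Pow(Add(Mul(Mul(4, 4), 9), Rational(1, 174)), 2) = Pow(Add(Mul(16, 9), Rational(1, 174)), 2) = Pow(Add(144, Rational(1, 174)), 2) = Pow(Rational(25057, 174), 2) = Rational(627853249, 30276)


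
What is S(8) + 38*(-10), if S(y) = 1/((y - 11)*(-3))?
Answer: -3419/9 ≈ -379.89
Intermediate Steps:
S(y) = -1/(3*(-11 + y)) (S(y) = -⅓/(-11 + y) = -1/(3*(-11 + y)))
S(8) + 38*(-10) = -1/(-33 + 3*8) + 38*(-10) = -1/(-33 + 24) - 380 = -1/(-9) - 380 = -1*(-⅑) - 380 = ⅑ - 380 = -3419/9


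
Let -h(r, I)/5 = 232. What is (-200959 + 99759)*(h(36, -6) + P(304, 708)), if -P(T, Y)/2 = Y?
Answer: 260691200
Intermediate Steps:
h(r, I) = -1160 (h(r, I) = -5*232 = -1160)
P(T, Y) = -2*Y
(-200959 + 99759)*(h(36, -6) + P(304, 708)) = (-200959 + 99759)*(-1160 - 2*708) = -101200*(-1160 - 1416) = -101200*(-2576) = 260691200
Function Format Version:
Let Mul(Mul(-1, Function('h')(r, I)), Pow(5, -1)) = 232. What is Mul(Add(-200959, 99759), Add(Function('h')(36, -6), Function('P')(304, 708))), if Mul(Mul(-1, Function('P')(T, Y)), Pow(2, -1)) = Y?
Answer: 260691200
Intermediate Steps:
Function('h')(r, I) = -1160 (Function('h')(r, I) = Mul(-5, 232) = -1160)
Function('P')(T, Y) = Mul(-2, Y)
Mul(Add(-200959, 99759), Add(Function('h')(36, -6), Function('P')(304, 708))) = Mul(Add(-200959, 99759), Add(-1160, Mul(-2, 708))) = Mul(-101200, Add(-1160, -1416)) = Mul(-101200, -2576) = 260691200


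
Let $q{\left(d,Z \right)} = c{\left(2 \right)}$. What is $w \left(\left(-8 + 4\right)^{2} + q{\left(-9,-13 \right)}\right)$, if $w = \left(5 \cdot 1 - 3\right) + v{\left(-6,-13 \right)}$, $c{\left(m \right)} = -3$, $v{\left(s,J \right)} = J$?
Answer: $-143$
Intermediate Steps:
$q{\left(d,Z \right)} = -3$
$w = -11$ ($w = \left(5 \cdot 1 - 3\right) - 13 = \left(5 - 3\right) - 13 = 2 - 13 = -11$)
$w \left(\left(-8 + 4\right)^{2} + q{\left(-9,-13 \right)}\right) = - 11 \left(\left(-8 + 4\right)^{2} - 3\right) = - 11 \left(\left(-4\right)^{2} - 3\right) = - 11 \left(16 - 3\right) = \left(-11\right) 13 = -143$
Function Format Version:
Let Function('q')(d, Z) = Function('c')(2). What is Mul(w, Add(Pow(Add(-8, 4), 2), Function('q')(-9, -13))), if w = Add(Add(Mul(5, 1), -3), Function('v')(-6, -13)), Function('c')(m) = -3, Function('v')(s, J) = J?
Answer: -143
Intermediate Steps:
Function('q')(d, Z) = -3
w = -11 (w = Add(Add(Mul(5, 1), -3), -13) = Add(Add(5, -3), -13) = Add(2, -13) = -11)
Mul(w, Add(Pow(Add(-8, 4), 2), Function('q')(-9, -13))) = Mul(-11, Add(Pow(Add(-8, 4), 2), -3)) = Mul(-11, Add(Pow(-4, 2), -3)) = Mul(-11, Add(16, -3)) = Mul(-11, 13) = -143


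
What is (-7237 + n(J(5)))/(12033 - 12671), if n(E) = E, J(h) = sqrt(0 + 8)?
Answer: 7237/638 - sqrt(2)/319 ≈ 11.339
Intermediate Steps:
J(h) = 2*sqrt(2) (J(h) = sqrt(8) = 2*sqrt(2))
(-7237 + n(J(5)))/(12033 - 12671) = (-7237 + 2*sqrt(2))/(12033 - 12671) = (-7237 + 2*sqrt(2))/(-638) = (-7237 + 2*sqrt(2))*(-1/638) = 7237/638 - sqrt(2)/319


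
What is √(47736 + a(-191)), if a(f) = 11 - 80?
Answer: √47667 ≈ 218.33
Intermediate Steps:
a(f) = -69
√(47736 + a(-191)) = √(47736 - 69) = √47667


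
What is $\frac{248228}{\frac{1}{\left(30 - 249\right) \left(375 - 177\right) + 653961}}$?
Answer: $151567768572$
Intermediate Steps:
$\frac{248228}{\frac{1}{\left(30 - 249\right) \left(375 - 177\right) + 653961}} = \frac{248228}{\frac{1}{\left(-219\right) 198 + 653961}} = \frac{248228}{\frac{1}{-43362 + 653961}} = \frac{248228}{\frac{1}{610599}} = 248228 \frac{1}{\frac{1}{610599}} = 248228 \cdot 610599 = 151567768572$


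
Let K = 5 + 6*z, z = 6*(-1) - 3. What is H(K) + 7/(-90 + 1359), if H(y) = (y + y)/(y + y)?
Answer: 1276/1269 ≈ 1.0055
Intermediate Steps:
z = -9 (z = -6 - 3 = -9)
K = -49 (K = 5 + 6*(-9) = 5 - 54 = -49)
H(y) = 1 (H(y) = (2*y)/((2*y)) = (2*y)*(1/(2*y)) = 1)
H(K) + 7/(-90 + 1359) = 1 + 7/(-90 + 1359) = 1 + 7/1269 = 1276/1269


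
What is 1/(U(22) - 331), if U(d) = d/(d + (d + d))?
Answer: -3/992 ≈ -0.0030242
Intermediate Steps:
U(d) = 1/3 (U(d) = d/(d + 2*d) = d/((3*d)) = d*(1/(3*d)) = 1/3)
1/(U(22) - 331) = 1/(1/3 - 331) = 1/(-992/3) = -3/992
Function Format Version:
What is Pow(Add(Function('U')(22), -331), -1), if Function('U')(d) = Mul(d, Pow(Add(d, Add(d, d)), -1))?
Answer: Rational(-3, 992) ≈ -0.0030242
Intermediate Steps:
Function('U')(d) = Rational(1, 3) (Function('U')(d) = Mul(d, Pow(Add(d, Mul(2, d)), -1)) = Mul(d, Pow(Mul(3, d), -1)) = Mul(d, Mul(Rational(1, 3), Pow(d, -1))) = Rational(1, 3))
Pow(Add(Function('U')(22), -331), -1) = Pow(Add(Rational(1, 3), -331), -1) = Pow(Rational(-992, 3), -1) = Rational(-3, 992)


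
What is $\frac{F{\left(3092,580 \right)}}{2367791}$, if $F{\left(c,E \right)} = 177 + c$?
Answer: $\frac{3269}{2367791} \approx 0.0013806$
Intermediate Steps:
$\frac{F{\left(3092,580 \right)}}{2367791} = \frac{177 + 3092}{2367791} = 3269 \cdot \frac{1}{2367791} = \frac{3269}{2367791}$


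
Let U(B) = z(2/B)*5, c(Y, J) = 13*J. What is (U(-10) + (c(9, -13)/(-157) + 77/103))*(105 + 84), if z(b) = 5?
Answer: 81982719/16171 ≈ 5069.7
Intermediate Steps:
U(B) = 25 (U(B) = 5*5 = 25)
(U(-10) + (c(9, -13)/(-157) + 77/103))*(105 + 84) = (25 + ((13*(-13))/(-157) + 77/103))*(105 + 84) = (25 + (-169*(-1/157) + 77*(1/103)))*189 = (25 + (169/157 + 77/103))*189 = (25 + 29496/16171)*189 = (433771/16171)*189 = 81982719/16171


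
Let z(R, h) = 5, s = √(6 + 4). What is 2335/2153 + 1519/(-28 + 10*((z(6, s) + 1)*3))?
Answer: 3625327/327256 ≈ 11.078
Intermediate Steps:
s = √10 ≈ 3.1623
2335/2153 + 1519/(-28 + 10*((z(6, s) + 1)*3)) = 2335/2153 + 1519/(-28 + 10*((5 + 1)*3)) = 2335*(1/2153) + 1519/(-28 + 10*(6*3)) = 2335/2153 + 1519/(-28 + 10*18) = 2335/2153 + 1519/(-28 + 180) = 2335/2153 + 1519/152 = 3625327/327256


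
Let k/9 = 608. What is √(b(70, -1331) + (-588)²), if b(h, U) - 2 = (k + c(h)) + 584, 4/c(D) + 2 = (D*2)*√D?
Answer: √(351802 - 2/(1 - 70*√70)) ≈ 593.13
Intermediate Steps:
k = 5472 (k = 9*608 = 5472)
c(D) = 4/(-2 + 2*D^(3/2)) (c(D) = 4/(-2 + (D*2)*√D) = 4/(-2 + (2*D)*√D) = 4/(-2 + 2*D^(3/2)))
b(h, U) = 6058 + 2/(-1 + h^(3/2)) (b(h, U) = 2 + ((5472 + 2/(-1 + h^(3/2))) + 584) = 2 + (6056 + 2/(-1 + h^(3/2))) = 6058 + 2/(-1 + h^(3/2)))
√(b(70, -1331) + (-588)²) = √(2*(-3028 + 3029*70^(3/2))/(-1 + 70^(3/2)) + (-588)²) = √(2*(-3028 + 3029*(70*√70))/(-1 + 70*√70) + 345744) = √(2*(-3028 + 212030*√70)/(-1 + 70*√70) + 345744) = √(345744 + 2*(-3028 + 212030*√70)/(-1 + 70*√70))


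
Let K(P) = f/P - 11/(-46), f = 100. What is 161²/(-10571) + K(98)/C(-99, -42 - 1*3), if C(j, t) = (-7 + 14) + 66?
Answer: -4235082113/1739373482 ≈ -2.4348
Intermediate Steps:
K(P) = 11/46 + 100/P (K(P) = 100/P - 11/(-46) = 100/P - 11*(-1/46) = 100/P + 11/46 = 11/46 + 100/P)
C(j, t) = 73 (C(j, t) = 7 + 66 = 73)
161²/(-10571) + K(98)/C(-99, -42 - 1*3) = 161²/(-10571) + (11/46 + 100/98)/73 = 25921*(-1/10571) + (11/46 + 100*(1/98))*(1/73) = -25921/10571 + (11/46 + 50/49)*(1/73) = -25921/10571 + (2839/2254)*(1/73) = -25921/10571 + 2839/164542 = -4235082113/1739373482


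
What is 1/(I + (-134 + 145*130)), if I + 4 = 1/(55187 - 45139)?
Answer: 10048/188018177 ≈ 5.3442e-5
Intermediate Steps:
I = -40191/10048 (I = -4 + 1/(55187 - 45139) = -4 + 1/10048 = -40191/10048 ≈ -3.9999)
1/(I + (-134 + 145*130)) = 1/(-40191/10048 + (-134 + 145*130)) = 1/(-40191/10048 + (-134 + 18850)) = 1/(-40191/10048 + 18716) = 1/(188018177/10048) = 10048/188018177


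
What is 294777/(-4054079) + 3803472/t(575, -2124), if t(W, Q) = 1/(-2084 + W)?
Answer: -23268140127387369/4054079 ≈ -5.7394e+9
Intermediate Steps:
294777/(-4054079) + 3803472/t(575, -2124) = 294777/(-4054079) + 3803472/(1/(-2084 + 575)) = 294777*(-1/4054079) + 3803472/(1/(-1509)) = -294777/4054079 + 3803472/(-1/1509) = -294777/4054079 + 3803472*(-1509) = -294777/4054079 - 5739439248 = -23268140127387369/4054079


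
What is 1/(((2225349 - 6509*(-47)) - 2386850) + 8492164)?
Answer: 1/8636586 ≈ 1.1579e-7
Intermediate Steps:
1/(((2225349 - 6509*(-47)) - 2386850) + 8492164) = 1/(((2225349 - 283*(-1081)) - 2386850) + 8492164) = 1/(((2225349 + 305923) - 2386850) + 8492164) = 1/((2531272 - 2386850) + 8492164) = 1/(144422 + 8492164) = 1/8636586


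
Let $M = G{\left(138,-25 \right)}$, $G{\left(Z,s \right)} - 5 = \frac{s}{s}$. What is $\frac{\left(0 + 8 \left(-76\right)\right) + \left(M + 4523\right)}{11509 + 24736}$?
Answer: $\frac{3921}{36245} \approx 0.10818$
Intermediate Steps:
$G{\left(Z,s \right)} = 6$ ($G{\left(Z,s \right)} = 5 + \frac{s}{s} = 5 + 1 = 6$)
$M = 6$
$\frac{\left(0 + 8 \left(-76\right)\right) + \left(M + 4523\right)}{11509 + 24736} = \frac{\left(0 + 8 \left(-76\right)\right) + \left(6 + 4523\right)}{11509 + 24736} = \frac{\left(0 - 608\right) + 4529}{36245} = \left(-608 + 4529\right) \frac{1}{36245} = 3921 \cdot \frac{1}{36245} = \frac{3921}{36245}$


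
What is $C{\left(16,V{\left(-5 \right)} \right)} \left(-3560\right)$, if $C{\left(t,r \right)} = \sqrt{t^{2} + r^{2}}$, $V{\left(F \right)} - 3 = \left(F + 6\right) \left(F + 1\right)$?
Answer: $- 3560 \sqrt{257} \approx -57071.0$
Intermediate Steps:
$V{\left(F \right)} = 3 + \left(1 + F\right) \left(6 + F\right)$ ($V{\left(F \right)} = 3 + \left(F + 6\right) \left(F + 1\right) = 3 + \left(6 + F\right) \left(1 + F\right) = 3 + \left(1 + F\right) \left(6 + F\right)$)
$C{\left(t,r \right)} = \sqrt{r^{2} + t^{2}}$
$C{\left(16,V{\left(-5 \right)} \right)} \left(-3560\right) = \sqrt{\left(9 + \left(-5\right)^{2} + 7 \left(-5\right)\right)^{2} + 16^{2}} \left(-3560\right) = \sqrt{\left(9 + 25 - 35\right)^{2} + 256} \left(-3560\right) = \sqrt{\left(-1\right)^{2} + 256} \left(-3560\right) = \sqrt{1 + 256} \left(-3560\right) = \sqrt{257} \left(-3560\right) = - 3560 \sqrt{257}$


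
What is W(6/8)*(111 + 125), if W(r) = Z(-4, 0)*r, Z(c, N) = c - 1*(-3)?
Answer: -177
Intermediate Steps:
Z(c, N) = 3 + c (Z(c, N) = c + 3 = 3 + c)
W(r) = -r (W(r) = (3 - 4)*r = -r)
W(6/8)*(111 + 125) = (-6/8)*(111 + 125) = -6/8*236 = -1*¾*236 = -¾*236 = -177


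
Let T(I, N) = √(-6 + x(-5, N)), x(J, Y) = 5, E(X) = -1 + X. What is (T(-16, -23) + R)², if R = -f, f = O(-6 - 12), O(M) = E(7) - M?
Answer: (24 - I)² ≈ 575.0 - 48.0*I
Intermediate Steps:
O(M) = 6 - M (O(M) = (-1 + 7) - M = 6 - M)
f = 24 (f = 6 - (-6 - 12) = 6 - 1*(-18) = 6 + 18 = 24)
T(I, N) = I (T(I, N) = √(-6 + 5) = √(-1) = I)
R = -24 (R = -1*24 = -24)
(T(-16, -23) + R)² = (I - 24)² = (-24 + I)²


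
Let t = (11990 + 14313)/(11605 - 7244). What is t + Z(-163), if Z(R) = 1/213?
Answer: 5606900/928893 ≈ 6.0361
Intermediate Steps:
t = 26303/4361 ≈ 6.0314
Z(R) = 1/213
t + Z(-163) = 26303/4361 + 1/213 = 5606900/928893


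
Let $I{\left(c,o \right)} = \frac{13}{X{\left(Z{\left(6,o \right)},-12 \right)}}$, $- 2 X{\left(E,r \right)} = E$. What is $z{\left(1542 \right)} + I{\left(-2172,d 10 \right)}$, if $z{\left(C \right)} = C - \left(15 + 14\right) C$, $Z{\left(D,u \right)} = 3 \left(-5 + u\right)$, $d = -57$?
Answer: $- \frac{74478574}{1725} \approx -43176.0$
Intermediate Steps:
$Z{\left(D,u \right)} = -15 + 3 u$
$X{\left(E,r \right)} = - \frac{E}{2}$
$I{\left(c,o \right)} = \frac{13}{\frac{15}{2} - \frac{3 o}{2}}$ ($I{\left(c,o \right)} = \frac{13}{\left(- \frac{1}{2}\right) \left(-15 + 3 o\right)} = \frac{13}{\frac{15}{2} - \frac{3 o}{2}}$)
$z{\left(C \right)} = - 28 C$ ($z{\left(C \right)} = C - 29 C = - 28 C$)
$z{\left(1542 \right)} + I{\left(-2172,d 10 \right)} = \left(-28\right) 1542 + \frac{26}{3 \left(5 - \left(-57\right) 10\right)} = -43176 + \frac{26}{3 \left(5 - -570\right)} = -43176 + \frac{26}{3 \left(5 + 570\right)} = -43176 + \frac{26}{3 \cdot 575} = -43176 + \frac{26}{3} \cdot \frac{1}{575} = -43176 + \frac{26}{1725} = - \frac{74478574}{1725}$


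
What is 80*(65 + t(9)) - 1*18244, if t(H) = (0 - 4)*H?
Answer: -15924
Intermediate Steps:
t(H) = -4*H
80*(65 + t(9)) - 1*18244 = 80*(65 - 4*9) - 1*18244 = 80*(65 - 36) - 18244 = 80*29 - 18244 = 2320 - 18244 = -15924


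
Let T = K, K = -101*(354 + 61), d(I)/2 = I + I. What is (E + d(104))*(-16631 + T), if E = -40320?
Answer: 2336219584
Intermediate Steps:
d(I) = 4*I (d(I) = 2*(I + I) = 2*(2*I) = 4*I)
K = -41915 (K = -101*415 = -41915)
T = -41915
(E + d(104))*(-16631 + T) = (-40320 + 4*104)*(-16631 - 41915) = (-40320 + 416)*(-58546) = -39904*(-58546) = 2336219584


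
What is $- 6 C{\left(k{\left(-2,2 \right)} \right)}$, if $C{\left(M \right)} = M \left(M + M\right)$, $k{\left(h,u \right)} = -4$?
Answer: $-192$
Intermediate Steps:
$C{\left(M \right)} = 2 M^{2}$ ($C{\left(M \right)} = M 2 M = 2 M^{2}$)
$- 6 C{\left(k{\left(-2,2 \right)} \right)} = - 6 \cdot 2 \left(-4\right)^{2} = - 6 \cdot 2 \cdot 16 = \left(-6\right) 32 = -192$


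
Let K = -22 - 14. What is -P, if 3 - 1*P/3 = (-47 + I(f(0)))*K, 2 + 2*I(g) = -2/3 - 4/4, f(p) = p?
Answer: 5265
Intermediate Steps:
K = -36
I(g) = -11/6 (I(g) = -1 + (-2/3 - 4/4)/2 = -1 + (-2*⅓ - 4*¼)/2 = -1 + (-⅔ - 1)/2 = -1 + (½)*(-5/3) = -1 - ⅚ = -11/6)
P = -5265 (P = 9 - 3*(-47 - 11/6)*(-36) = 9 - (-293)*(-36)/2 = 9 - 3*1758 = 9 - 5274 = -5265)
-P = -1*(-5265) = 5265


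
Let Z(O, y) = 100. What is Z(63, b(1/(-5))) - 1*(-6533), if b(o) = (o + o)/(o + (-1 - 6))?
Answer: 6633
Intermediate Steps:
b(o) = 2*o/(-7 + o) (b(o) = (2*o)/(o - 7) = (2*o)/(-7 + o) = 2*o/(-7 + o))
Z(63, b(1/(-5))) - 1*(-6533) = 100 - 1*(-6533) = 100 + 6533 = 6633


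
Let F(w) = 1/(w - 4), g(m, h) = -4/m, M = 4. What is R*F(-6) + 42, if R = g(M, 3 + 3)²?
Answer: 419/10 ≈ 41.900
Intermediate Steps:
R = 1 (R = (-4/4)² = (-4*¼)² = (-1)² = 1)
F(w) = 1/(-4 + w)
R*F(-6) + 42 = 1/(-4 - 6) + 42 = 1/(-10) + 42 = 1*(-⅒) + 42 = -⅒ + 42 = 419/10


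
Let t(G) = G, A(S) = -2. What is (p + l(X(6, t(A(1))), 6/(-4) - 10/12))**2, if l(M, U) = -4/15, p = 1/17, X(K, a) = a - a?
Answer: 2809/65025 ≈ 0.043199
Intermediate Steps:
X(K, a) = 0
p = 1/17 ≈ 0.058824
l(M, U) = -4/15 (l(M, U) = -4*1/15 = -4/15)
(p + l(X(6, t(A(1))), 6/(-4) - 10/12))**2 = (1/17 - 4/15)**2 = (-53/255)**2 = 2809/65025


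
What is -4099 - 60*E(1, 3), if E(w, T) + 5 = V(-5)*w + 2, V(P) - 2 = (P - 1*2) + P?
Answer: -3319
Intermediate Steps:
V(P) = 2*P (V(P) = 2 + ((P - 1*2) + P) = 2 + ((P - 2) + P) = 2 + ((-2 + P) + P) = 2 + (-2 + 2*P) = 2*P)
E(w, T) = -3 - 10*w (E(w, T) = -5 + ((2*(-5))*w + 2) = -5 + (-10*w + 2) = -5 + (2 - 10*w) = -3 - 10*w)
-4099 - 60*E(1, 3) = -4099 - 60*(-3 - 10*1) = -4099 - 60*(-3 - 10) = -4099 - 60*(-13) = -4099 + 780 = -3319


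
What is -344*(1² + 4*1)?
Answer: -1720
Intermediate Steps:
-344*(1² + 4*1) = -344*(1 + 4) = -344*5 = -1720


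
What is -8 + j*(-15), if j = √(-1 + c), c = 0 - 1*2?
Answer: -8 - 15*I*√3 ≈ -8.0 - 25.981*I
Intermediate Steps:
c = -2 (c = 0 - 2 = -2)
j = I*√3 (j = √(-1 - 2) = √(-3) = I*√3 ≈ 1.732*I)
-8 + j*(-15) = -8 + (I*√3)*(-15) = -8 - 15*I*√3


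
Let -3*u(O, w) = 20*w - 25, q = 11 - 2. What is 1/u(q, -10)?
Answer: 1/75 ≈ 0.013333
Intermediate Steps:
q = 9
u(O, w) = 25/3 - 20*w/3 (u(O, w) = -(20*w - 25)/3 = -(-25 + 20*w)/3 = 25/3 - 20*w/3)
1/u(q, -10) = 1/(25/3 - 20/3*(-10)) = 1/(25/3 + 200/3) = 1/75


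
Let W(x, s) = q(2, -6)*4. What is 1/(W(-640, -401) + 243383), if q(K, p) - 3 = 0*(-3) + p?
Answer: 1/243371 ≈ 4.1090e-6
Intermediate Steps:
q(K, p) = 3 + p (q(K, p) = 3 + (0*(-3) + p) = 3 + (0 + p) = 3 + p)
W(x, s) = -12 (W(x, s) = (3 - 6)*4 = -3*4 = -12)
1/(W(-640, -401) + 243383) = 1/(-12 + 243383) = 1/243371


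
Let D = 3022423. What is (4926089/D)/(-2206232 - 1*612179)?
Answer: -4926089/8518430229853 ≈ -5.7829e-7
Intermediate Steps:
(4926089/D)/(-2206232 - 1*612179) = (4926089/3022423)/(-2206232 - 1*612179) = (4926089*(1/3022423))/(-2206232 - 612179) = (4926089/3022423)/(-2818411) = (4926089/3022423)*(-1/2818411) = -4926089/8518430229853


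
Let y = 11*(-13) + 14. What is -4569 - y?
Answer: -4440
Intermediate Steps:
y = -129 (y = -143 + 14 = -129)
-4569 - y = -4569 - 1*(-129) = -4569 + 129 = -4440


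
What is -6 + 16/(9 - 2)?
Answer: -26/7 ≈ -3.7143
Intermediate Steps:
-6 + 16/(9 - 2) = -6 + 16/7 = -26/7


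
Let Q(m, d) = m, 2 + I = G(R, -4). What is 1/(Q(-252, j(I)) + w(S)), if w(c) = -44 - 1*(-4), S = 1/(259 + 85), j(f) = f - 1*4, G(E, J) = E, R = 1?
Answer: -1/292 ≈ -0.0034247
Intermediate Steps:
I = -1 (I = -2 + 1 = -1)
j(f) = -4 + f (j(f) = f - 4 = -4 + f)
S = 1/344 ≈ 0.0029070
w(c) = -40 (w(c) = -44 + 4 = -40)
1/(Q(-252, j(I)) + w(S)) = 1/(-252 - 40) = 1/(-292) = -1/292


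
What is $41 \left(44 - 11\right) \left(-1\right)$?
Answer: $-1353$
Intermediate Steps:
$41 \left(44 - 11\right) \left(-1\right) = 41 \cdot 33 \left(-1\right) = 1353 \left(-1\right) = -1353$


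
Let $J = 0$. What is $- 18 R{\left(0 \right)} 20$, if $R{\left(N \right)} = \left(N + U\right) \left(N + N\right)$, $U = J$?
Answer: $0$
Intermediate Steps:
$U = 0$
$R{\left(N \right)} = 2 N^{2}$ ($R{\left(N \right)} = \left(N + 0\right) \left(N + N\right) = N 2 N = 2 N^{2}$)
$- 18 R{\left(0 \right)} 20 = - 18 \cdot 2 \cdot 0^{2} \cdot 20 = - 18 \cdot 2 \cdot 0 \cdot 20 = \left(-18\right) 0 \cdot 20 = 0 \cdot 20 = 0$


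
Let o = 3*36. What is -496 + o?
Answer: -388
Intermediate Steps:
o = 108
-496 + o = -496 + 108 = -388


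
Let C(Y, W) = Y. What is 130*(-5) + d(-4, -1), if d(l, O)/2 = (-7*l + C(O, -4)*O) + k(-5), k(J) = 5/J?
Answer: -594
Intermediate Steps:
d(l, O) = -2 - 14*l + 2*O² (d(l, O) = 2*((-7*l + O*O) + 5/(-5)) = 2*((-7*l + O²) + 5*(-⅕)) = 2*((O² - 7*l) - 1) = 2*(-1 + O² - 7*l) = -2 - 14*l + 2*O²)
130*(-5) + d(-4, -1) = 130*(-5) + (-2 - 14*(-4) + 2*(-1)²) = -650 + (-2 + 56 + 2*1) = -650 + (-2 + 56 + 2) = -650 + 56 = -594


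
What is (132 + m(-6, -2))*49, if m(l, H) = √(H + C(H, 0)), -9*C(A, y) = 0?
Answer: 6468 + 49*I*√2 ≈ 6468.0 + 69.297*I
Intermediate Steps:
C(A, y) = 0 (C(A, y) = -⅑*0 = 0)
m(l, H) = √H (m(l, H) = √(H + 0) = √H)
(132 + m(-6, -2))*49 = (132 + √(-2))*49 = (132 + I*√2)*49 = 6468 + 49*I*√2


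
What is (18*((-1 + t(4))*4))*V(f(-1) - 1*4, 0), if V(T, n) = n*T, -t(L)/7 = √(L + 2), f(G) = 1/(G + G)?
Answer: 0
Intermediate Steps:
f(G) = 1/(2*G)
t(L) = -7*√(2 + L) (t(L) = -7*√(L + 2) = -7*√(2 + L))
V(T, n) = T*n
(18*((-1 + t(4))*4))*V(f(-1) - 1*4, 0) = (18*((-1 - 7*√(2 + 4))*4))*(((½)/(-1) - 1*4)*0) = (18*((-1 - 7*√6)*4))*(((½)*(-1) - 4)*0) = (18*(-4 - 28*√6))*((-½ - 4)*0) = (-72 - 504*√6)*(-9/2*0) = (-72 - 504*√6)*0 = 0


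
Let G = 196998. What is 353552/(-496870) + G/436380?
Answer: -188002085/722747102 ≈ -0.26012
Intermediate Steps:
353552/(-496870) + G/436380 = 353552/(-496870) + 196998/436380 = 353552*(-1/496870) + 196998*(1/436380) = -176776/248435 + 32833/72730 = -188002085/722747102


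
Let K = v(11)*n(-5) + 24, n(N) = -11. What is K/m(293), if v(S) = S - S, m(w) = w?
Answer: 24/293 ≈ 0.081911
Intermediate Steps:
v(S) = 0
K = 24 (K = 0*(-11) + 24 = 0 + 24 = 24)
K/m(293) = 24/293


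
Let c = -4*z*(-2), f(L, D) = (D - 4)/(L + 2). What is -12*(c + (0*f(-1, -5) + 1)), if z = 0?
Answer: -12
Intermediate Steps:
f(L, D) = (-4 + D)/(2 + L)
c = 0 (c = -4*0*(-2) = 0*(-2) = 0)
-12*(c + (0*f(-1, -5) + 1)) = -12*(0 + (0*((-4 - 5)/(2 - 1)) + 1)) = -12*(0 + (0*(-9/1) + 1)) = -12*(0 + (0*(1*(-9)) + 1)) = -12*(0 + (0*(-9) + 1)) = -12*(0 + (0 + 1)) = -12*(0 + 1) = -12*1 = -12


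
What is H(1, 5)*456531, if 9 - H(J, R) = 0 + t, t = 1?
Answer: 3652248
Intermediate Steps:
H(J, R) = 8 (H(J, R) = 9 - (0 + 1) = 9 - 1*1 = 9 - 1 = 8)
H(1, 5)*456531 = 8*456531 = 3652248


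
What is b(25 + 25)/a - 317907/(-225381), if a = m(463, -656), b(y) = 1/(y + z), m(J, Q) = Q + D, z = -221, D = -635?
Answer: 23393897536/16585111647 ≈ 1.4105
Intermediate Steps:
m(J, Q) = -635 + Q (m(J, Q) = Q - 635 = -635 + Q)
b(y) = 1/(-221 + y) (b(y) = 1/(y - 221) = 1/(-221 + y))
a = -1291 (a = -635 - 656 = -1291)
b(25 + 25)/a - 317907/(-225381) = 1/((-221 + (25 + 25))*(-1291)) - 317907/(-225381) = -1/1291/(-221 + 50) - 317907*(-1/225381) = -1/1291/(-171) + 105969/75127 = -1/171*(-1/1291) + 105969/75127 = 1/220761 + 105969/75127 = 23393897536/16585111647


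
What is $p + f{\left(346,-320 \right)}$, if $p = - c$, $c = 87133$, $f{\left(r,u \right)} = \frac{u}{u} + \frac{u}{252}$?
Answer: $- \frac{5489396}{63} \approx -87133.0$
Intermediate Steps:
$f{\left(r,u \right)} = 1 + \frac{u}{252}$ ($f{\left(r,u \right)} = 1 + u \frac{1}{252} = 1 + \frac{u}{252}$)
$p = -87133$ ($p = \left(-1\right) 87133 = -87133$)
$p + f{\left(346,-320 \right)} = -87133 + \left(1 + \frac{1}{252} \left(-320\right)\right) = -87133 + \left(1 - \frac{80}{63}\right) = -87133 - \frac{17}{63} = - \frac{5489396}{63}$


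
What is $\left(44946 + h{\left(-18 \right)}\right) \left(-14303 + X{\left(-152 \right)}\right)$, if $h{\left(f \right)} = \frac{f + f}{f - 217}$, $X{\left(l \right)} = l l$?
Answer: $\frac{92959207146}{235} \approx 3.9557 \cdot 10^{8}$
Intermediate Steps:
$X{\left(l \right)} = l^{2}$
$h{\left(f \right)} = \frac{2 f}{-217 + f}$
$\left(44946 + h{\left(-18 \right)}\right) \left(-14303 + X{\left(-152 \right)}\right) = \left(44946 + 2 \left(-18\right) \frac{1}{-217 - 18}\right) \left(-14303 + \left(-152\right)^{2}\right) = \left(44946 + 2 \left(-18\right) \frac{1}{-235}\right) \left(-14303 + 23104\right) = \left(44946 + 2 \left(-18\right) \left(- \frac{1}{235}\right)\right) 8801 = \left(44946 + \frac{36}{235}\right) 8801 = \frac{10562346}{235} \cdot 8801 = \frac{92959207146}{235}$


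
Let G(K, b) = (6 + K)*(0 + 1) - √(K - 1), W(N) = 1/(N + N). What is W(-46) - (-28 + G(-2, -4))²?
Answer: -52717/92 - 48*I*√3 ≈ -573.01 - 83.138*I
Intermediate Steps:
W(N) = 1/(2*N)
G(K, b) = 6 + K - √(-1 + K) (G(K, b) = (6 + K)*1 - √(-1 + K) = (6 + K) - √(-1 + K) = 6 + K - √(-1 + K))
W(-46) - (-28 + G(-2, -4))² = (½)/(-46) - (-28 + (6 - 2 - √(-1 - 2)))² = (½)*(-1/46) - (-28 + (6 - 2 - √(-3)))² = -1/92 - (-28 + (6 - 2 - I*√3))² = -1/92 - (-28 + (4 - I*√3))² = -1/92 - (-24 - I*√3)²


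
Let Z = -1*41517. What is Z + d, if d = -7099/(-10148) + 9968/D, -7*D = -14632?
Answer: -13059029743/314588 ≈ -41512.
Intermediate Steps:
D = 14632/7 (D = -⅐*(-14632) = 14632/7 ≈ 2090.3)
Z = -41517
d = 1720253/314588 (d = -7099/(-10148) + 9968/(14632/7) = -7099*(-1/10148) + 9968*(7/14632) = 7099/10148 + 8722/1829 = 1720253/314588 ≈ 5.4683)
Z + d = -41517 + 1720253/314588 = -13059029743/314588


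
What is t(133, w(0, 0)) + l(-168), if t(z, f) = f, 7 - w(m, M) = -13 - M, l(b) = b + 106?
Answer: -42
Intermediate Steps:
l(b) = 106 + b
w(m, M) = 20 + M (w(m, M) = 7 - (-13 - M) = 7 + (13 + M) = 20 + M)
t(133, w(0, 0)) + l(-168) = (20 + 0) + (106 - 168) = 20 - 62 = -42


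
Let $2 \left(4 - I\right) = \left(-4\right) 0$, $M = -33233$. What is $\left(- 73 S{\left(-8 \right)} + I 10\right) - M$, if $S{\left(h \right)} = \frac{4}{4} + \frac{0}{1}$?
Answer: $33200$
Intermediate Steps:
$S{\left(h \right)} = 1$ ($S{\left(h \right)} = 4 \cdot \frac{1}{4} + 0 \cdot 1 = 1 + 0 = 1$)
$I = 4$ ($I = 4 - \frac{\left(-4\right) 0}{2} = 4 - 0 = 4 + 0 = 4$)
$\left(- 73 S{\left(-8 \right)} + I 10\right) - M = \left(\left(-73\right) 1 + 4 \cdot 10\right) - -33233 = \left(-73 + 40\right) + 33233 = -33 + 33233 = 33200$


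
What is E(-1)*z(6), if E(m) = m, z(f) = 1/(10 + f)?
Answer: -1/16 ≈ -0.062500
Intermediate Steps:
E(-1)*z(6) = -1/(10 + 6) = -1/16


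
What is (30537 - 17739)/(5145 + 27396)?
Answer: 4266/10847 ≈ 0.39329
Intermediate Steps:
(30537 - 17739)/(5145 + 27396) = 12798/32541 = 12798*(1/32541) = 4266/10847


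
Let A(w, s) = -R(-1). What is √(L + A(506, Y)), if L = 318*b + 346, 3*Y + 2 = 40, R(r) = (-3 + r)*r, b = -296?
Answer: 7*I*√1914 ≈ 306.25*I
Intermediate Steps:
R(r) = r*(-3 + r)
Y = 38/3 (Y = -⅔ + (⅓)*40 = -⅔ + 40/3 = 38/3 ≈ 12.667)
L = -93782 (L = 318*(-296) + 346 = -94128 + 346 = -93782)
A(w, s) = -4 (A(w, s) = -(-1)*(-3 - 1) = -(-1)*(-4) = -1*4 = -4)
√(L + A(506, Y)) = √(-93782 - 4) = √(-93786) = 7*I*√1914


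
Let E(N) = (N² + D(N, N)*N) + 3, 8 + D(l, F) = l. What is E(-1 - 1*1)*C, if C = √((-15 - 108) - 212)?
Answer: 27*I*√335 ≈ 494.18*I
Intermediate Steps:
D(l, F) = -8 + l
E(N) = 3 + N² + N*(-8 + N) (E(N) = (N² + (-8 + N)*N) + 3 = (N² + N*(-8 + N)) + 3 = 3 + N² + N*(-8 + N))
C = I*√335 (C = √(-123 - 212) = √(-335) = I*√335 ≈ 18.303*I)
E(-1 - 1*1)*C = (3 + (-1 - 1*1)² + (-1 - 1*1)*(-8 + (-1 - 1*1)))*(I*√335) = (3 + (-1 - 1)² + (-1 - 1)*(-8 + (-1 - 1)))*(I*√335) = (3 + (-2)² - 2*(-8 - 2))*(I*√335) = (3 + 4 - 2*(-10))*(I*√335) = (3 + 4 + 20)*(I*√335) = 27*(I*√335) = 27*I*√335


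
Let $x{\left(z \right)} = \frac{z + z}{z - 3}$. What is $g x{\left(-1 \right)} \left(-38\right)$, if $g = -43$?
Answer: $817$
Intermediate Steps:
$x{\left(z \right)} = \frac{2 z}{-3 + z}$
$g x{\left(-1 \right)} \left(-38\right) = - 43 \cdot 2 \left(-1\right) \frac{1}{-3 - 1} \left(-38\right) = - 43 \cdot 2 \left(-1\right) \frac{1}{-4} \left(-38\right) = - 43 \cdot 2 \left(-1\right) \left(- \frac{1}{4}\right) \left(-38\right) = \left(-43\right) \frac{1}{2} \left(-38\right) = \left(- \frac{43}{2}\right) \left(-38\right) = 817$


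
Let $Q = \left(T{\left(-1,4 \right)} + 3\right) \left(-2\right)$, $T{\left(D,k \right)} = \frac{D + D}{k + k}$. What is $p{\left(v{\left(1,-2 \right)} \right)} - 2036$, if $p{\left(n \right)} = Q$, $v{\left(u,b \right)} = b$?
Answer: $- \frac{4083}{2} \approx -2041.5$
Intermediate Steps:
$T{\left(D,k \right)} = \frac{D}{k}$ ($T{\left(D,k \right)} = \frac{2 D}{2 k} = 2 D \frac{1}{2 k} = \frac{D}{k}$)
$Q = - \frac{11}{2}$ ($Q = \left(- \frac{1}{4} + 3\right) \left(-2\right) = \frac{11}{4} \left(-2\right) = - \frac{11}{2} \approx -5.5$)
$p{\left(n \right)} = - \frac{11}{2}$
$p{\left(v{\left(1,-2 \right)} \right)} - 2036 = - \frac{11}{2} - 2036 = - \frac{4083}{2}$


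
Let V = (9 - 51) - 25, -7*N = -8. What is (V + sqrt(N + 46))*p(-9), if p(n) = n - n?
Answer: 0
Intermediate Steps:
N = 8/7 (N = -1/7*(-8) = 8/7 ≈ 1.1429)
p(n) = 0
V = -67 (V = -42 - 25 = -67)
(V + sqrt(N + 46))*p(-9) = (-67 + sqrt(8/7 + 46))*0 = (-67 + sqrt(330/7))*0 = (-67 + sqrt(2310)/7)*0 = 0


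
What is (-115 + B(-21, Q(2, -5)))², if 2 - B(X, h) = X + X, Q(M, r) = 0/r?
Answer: 5041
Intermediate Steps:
Q(M, r) = 0
B(X, h) = 2 - 2*X (B(X, h) = 2 - (X + X) = 2 - 2*X)
(-115 + B(-21, Q(2, -5)))² = (-115 + (2 - 2*(-21)))² = (-115 + (2 + 42))² = (-115 + 44)² = (-71)² = 5041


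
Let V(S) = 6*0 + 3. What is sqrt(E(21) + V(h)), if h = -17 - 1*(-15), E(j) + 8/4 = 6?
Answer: sqrt(7) ≈ 2.6458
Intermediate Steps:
E(j) = 4 (E(j) = -2 + 6 = 4)
h = -2 (h = -17 + 15 = -2)
V(S) = 3 (V(S) = 0 + 3 = 3)
sqrt(E(21) + V(h)) = sqrt(4 + 3) = sqrt(7)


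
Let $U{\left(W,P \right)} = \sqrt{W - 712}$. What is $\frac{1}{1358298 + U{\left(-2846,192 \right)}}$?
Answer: $\frac{226383}{307495576727} - \frac{i \sqrt{3558}}{1844973460362} \approx 7.3622 \cdot 10^{-7} - 3.2331 \cdot 10^{-11} i$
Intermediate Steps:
$U{\left(W,P \right)} = \sqrt{-712 + W}$
$\frac{1}{1358298 + U{\left(-2846,192 \right)}} = \frac{1}{1358298 + \sqrt{-712 - 2846}} = \frac{1}{1358298 + \sqrt{-3558}} = \frac{1}{1358298 + i \sqrt{3558}}$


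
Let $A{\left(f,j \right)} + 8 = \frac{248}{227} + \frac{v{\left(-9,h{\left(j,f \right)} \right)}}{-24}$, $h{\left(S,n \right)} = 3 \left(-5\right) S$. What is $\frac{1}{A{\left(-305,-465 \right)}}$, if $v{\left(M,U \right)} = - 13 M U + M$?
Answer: $- \frac{908}{30880769} \approx -2.9403 \cdot 10^{-5}$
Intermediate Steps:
$h{\left(S,n \right)} = - 15 S$
$v{\left(M,U \right)} = M - 13 M U$ ($v{\left(M,U \right)} = - 13 M U + M = M - 13 M U$)
$A{\left(f,j \right)} = - \frac{11863}{1816} + \frac{585 j}{8}$ ($A{\left(f,j \right)} = -8 + \left(\frac{248}{227} + \frac{\left(-9\right) \left(1 - 13 \left(- 15 j\right)\right)}{-24}\right) = -8 + \left(248 \cdot \frac{1}{227} + - 9 \left(1 + 195 j\right) \left(- \frac{1}{24}\right)\right) = -8 + \left(\frac{248}{227} + \left(-9 - 1755 j\right) \left(- \frac{1}{24}\right)\right) = -8 + \left(\frac{248}{227} + \left(\frac{3}{8} + \frac{585 j}{8}\right)\right) = -8 + \left(\frac{2665}{1816} + \frac{585 j}{8}\right) = - \frac{11863}{1816} + \frac{585 j}{8}$)
$\frac{1}{A{\left(-305,-465 \right)}} = \frac{1}{- \frac{11863}{1816} + \frac{585}{8} \left(-465\right)} = \frac{1}{- \frac{11863}{1816} - \frac{272025}{8}} = \frac{1}{- \frac{30880769}{908}} = - \frac{908}{30880769}$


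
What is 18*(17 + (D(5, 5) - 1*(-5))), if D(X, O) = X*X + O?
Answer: 936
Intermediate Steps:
D(X, O) = O + X² (D(X, O) = X² + O = O + X²)
18*(17 + (D(5, 5) - 1*(-5))) = 18*(17 + ((5 + 5²) - 1*(-5))) = 18*(17 + ((5 + 25) + 5)) = 18*(17 + (30 + 5)) = 18*(17 + 35) = 18*52 = 936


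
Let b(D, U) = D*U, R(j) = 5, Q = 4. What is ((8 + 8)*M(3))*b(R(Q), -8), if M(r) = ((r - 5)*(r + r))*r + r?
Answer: 21120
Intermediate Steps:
M(r) = r + 2*r²*(-5 + r) (M(r) = ((-5 + r)*(2*r))*r + r = (2*r*(-5 + r))*r + r = 2*r²*(-5 + r) + r = r + 2*r²*(-5 + r))
((8 + 8)*M(3))*b(R(Q), -8) = ((8 + 8)*(3*(1 - 10*3 + 2*3²)))*(5*(-8)) = (16*(3*(1 - 30 + 2*9)))*(-40) = (16*(3*(1 - 30 + 18)))*(-40) = (16*(3*(-11)))*(-40) = (16*(-33))*(-40) = -528*(-40) = 21120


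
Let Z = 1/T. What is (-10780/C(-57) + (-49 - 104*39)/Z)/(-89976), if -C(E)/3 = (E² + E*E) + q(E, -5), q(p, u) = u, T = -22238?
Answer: -889089644495/876321252 ≈ -1014.6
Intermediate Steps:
Z = -1/22238 (Z = 1/(-22238) = -1/22238 ≈ -4.4968e-5)
C(E) = 15 - 6*E² (C(E) = -3*((E² + E*E) - 5) = -3*((E² + E²) - 5) = -3*(2*E² - 5) = -3*(-5 + 2*E²) = 15 - 6*E²)
(-10780/C(-57) + (-49 - 104*39)/Z)/(-89976) = (-10780/(15 - 6*(-57)²) + (-49 - 104*39)/(-1/22238))/(-89976) = (-10780/(15 - 6*3249) + (-49 - 4056)*(-22238))*(-1/89976) = (-10780/(15 - 19494) - 4105*(-22238))*(-1/89976) = (-10780/(-19479) + 91286990)*(-1/89976) = (-10780*(-1/19479) + 91286990)*(-1/89976) = (10780/19479 + 91286990)*(-1/89976) = (1778179288990/19479)*(-1/89976) = -889089644495/876321252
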